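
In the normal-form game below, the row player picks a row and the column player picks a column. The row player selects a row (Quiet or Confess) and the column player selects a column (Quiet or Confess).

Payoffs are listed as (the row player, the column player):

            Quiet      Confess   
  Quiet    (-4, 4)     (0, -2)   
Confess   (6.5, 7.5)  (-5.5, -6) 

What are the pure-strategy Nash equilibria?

(Confess, Quiet)

(Quiet, Quiet): the row player prefers Confess (6.5 > -4) — not an equilibrium.
(Quiet, Confess): the column player prefers Quiet (4 > -2) — not an equilibrium.
(Confess, Quiet): the row player gets 6.5 ≥ -4 from Quiet, and the column player gets 7.5 ≥ -6 from Confess — Nash equilibrium.
(Confess, Confess): the row player prefers Quiet (0 > -5.5); the column player prefers Quiet (7.5 > -6) — not an equilibrium.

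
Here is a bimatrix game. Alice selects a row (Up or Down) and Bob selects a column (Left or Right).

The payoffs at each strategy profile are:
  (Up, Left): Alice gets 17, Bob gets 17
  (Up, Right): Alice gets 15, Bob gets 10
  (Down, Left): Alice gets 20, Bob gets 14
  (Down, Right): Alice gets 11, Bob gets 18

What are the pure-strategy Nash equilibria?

none

(Up, Left): Alice prefers Down (20 > 17) — not an equilibrium.
(Up, Right): Bob prefers Left (17 > 10) — not an equilibrium.
(Down, Left): Bob prefers Right (18 > 14) — not an equilibrium.
(Down, Right): Alice prefers Up (15 > 11) — not an equilibrium.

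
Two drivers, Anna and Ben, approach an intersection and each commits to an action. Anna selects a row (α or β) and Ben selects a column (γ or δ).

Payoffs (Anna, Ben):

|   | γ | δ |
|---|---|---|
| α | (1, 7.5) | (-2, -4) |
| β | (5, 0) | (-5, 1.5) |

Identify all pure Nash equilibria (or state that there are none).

(α, γ): Anna prefers β (5 > 1) — not an equilibrium.
(α, δ): Ben prefers γ (7.5 > -4) — not an equilibrium.
(β, γ): Ben prefers δ (1.5 > 0) — not an equilibrium.
(β, δ): Anna prefers α (-2 > -5) — not an equilibrium.

none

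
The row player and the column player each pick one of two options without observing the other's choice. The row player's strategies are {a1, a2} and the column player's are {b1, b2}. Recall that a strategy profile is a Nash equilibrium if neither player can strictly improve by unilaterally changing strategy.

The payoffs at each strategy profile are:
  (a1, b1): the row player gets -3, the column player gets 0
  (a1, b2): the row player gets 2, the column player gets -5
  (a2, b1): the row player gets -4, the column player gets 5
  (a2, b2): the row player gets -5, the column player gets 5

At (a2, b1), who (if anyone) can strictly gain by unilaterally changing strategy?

The row player

The row player at (a2, b1) earns -4; deviating to a1 yields -3 — a strict improvement.
The column player earns 5; deviating to b2 yields 5 — not better.
Only the row player has a strictly profitable deviation.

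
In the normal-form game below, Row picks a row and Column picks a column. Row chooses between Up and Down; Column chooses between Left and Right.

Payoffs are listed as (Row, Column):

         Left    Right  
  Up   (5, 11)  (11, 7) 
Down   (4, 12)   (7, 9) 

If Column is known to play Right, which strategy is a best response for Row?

Against Right, Row earns 11 from Up and 7 from Down.
So Up is the best response.

Up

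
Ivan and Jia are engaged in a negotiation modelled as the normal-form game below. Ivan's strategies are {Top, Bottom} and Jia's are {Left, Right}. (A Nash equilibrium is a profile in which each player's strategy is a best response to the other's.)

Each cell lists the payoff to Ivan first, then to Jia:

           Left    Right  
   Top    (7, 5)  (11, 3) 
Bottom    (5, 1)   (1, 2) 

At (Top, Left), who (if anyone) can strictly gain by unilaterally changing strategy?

Ivan at (Top, Left) earns 7; deviating to Bottom yields 5 — not better.
Jia earns 5; deviating to Right yields 3 — not better.
Neither player can strictly improve; the profile is a Nash equilibrium.

Neither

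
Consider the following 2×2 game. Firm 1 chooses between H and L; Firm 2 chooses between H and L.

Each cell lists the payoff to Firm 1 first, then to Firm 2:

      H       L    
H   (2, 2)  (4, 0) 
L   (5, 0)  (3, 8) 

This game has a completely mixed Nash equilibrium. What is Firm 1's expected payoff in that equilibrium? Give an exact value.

First find y, the probability Firm 2 plays H, from Firm 1's indifference between H and L: 2y + 4(1−y) = 5y + 3(1−y), giving y = 1/4.
Since Firm 1 is indifferent in equilibrium, Firm 1's expected payoff equals the payoff from either row against (1/4, 3/4). Using H: 2(1/4) + 4(3/4) = 7/2.

7/2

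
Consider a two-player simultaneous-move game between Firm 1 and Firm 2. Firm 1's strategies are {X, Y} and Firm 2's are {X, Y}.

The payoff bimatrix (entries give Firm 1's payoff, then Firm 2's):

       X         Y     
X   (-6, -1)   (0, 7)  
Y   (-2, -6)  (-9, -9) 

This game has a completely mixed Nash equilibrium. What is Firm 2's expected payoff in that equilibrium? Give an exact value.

-51/11

First find x, the probability Firm 1 plays X, from Firm 2's indifference between X and Y: −x − 6(1−x) = 7x − 9(1−x), giving x = 3/11.
Since Firm 2 is indifferent in equilibrium, Firm 2's expected payoff equals the payoff from either column against (3/11, 8/11). Using X: −(3/11) − 6(8/11) = -51/11.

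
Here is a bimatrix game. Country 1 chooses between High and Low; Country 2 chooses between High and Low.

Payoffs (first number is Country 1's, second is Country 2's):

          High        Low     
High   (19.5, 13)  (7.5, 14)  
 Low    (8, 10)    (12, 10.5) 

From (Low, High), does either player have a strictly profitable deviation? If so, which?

Country 1 at (Low, High) earns 8; deviating to High yields 19.5 — a strict improvement.
Country 2 earns 10; deviating to Low yields 10.5 — a strict improvement.
Both Country 1 and Country 2 have strictly profitable deviations.

Both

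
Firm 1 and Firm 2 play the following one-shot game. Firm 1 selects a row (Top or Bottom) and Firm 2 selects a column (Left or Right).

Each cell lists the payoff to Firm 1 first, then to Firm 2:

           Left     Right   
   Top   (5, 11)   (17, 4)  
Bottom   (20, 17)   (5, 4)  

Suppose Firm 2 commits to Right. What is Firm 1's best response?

Top

Against Right, Firm 1 earns 17 from Top and 5 from Bottom.
So Top is the best response.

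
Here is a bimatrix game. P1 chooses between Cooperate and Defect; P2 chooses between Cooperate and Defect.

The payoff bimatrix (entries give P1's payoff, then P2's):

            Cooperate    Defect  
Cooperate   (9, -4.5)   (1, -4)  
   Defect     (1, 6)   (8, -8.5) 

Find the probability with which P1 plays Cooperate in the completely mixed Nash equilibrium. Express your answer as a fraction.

29/30

Let p be the probability that P1 plays Cooperate. In a completely mixed equilibrium, P2 must be indifferent between Cooperate and Defect.
P2's expected payoff from Cooperate is −4.5p + 6(1−p); from Defect it is −4p − 8.5(1−p).
Setting these equal: −10.5p + 6 = 4.5p − 8.5, so p = 29/30.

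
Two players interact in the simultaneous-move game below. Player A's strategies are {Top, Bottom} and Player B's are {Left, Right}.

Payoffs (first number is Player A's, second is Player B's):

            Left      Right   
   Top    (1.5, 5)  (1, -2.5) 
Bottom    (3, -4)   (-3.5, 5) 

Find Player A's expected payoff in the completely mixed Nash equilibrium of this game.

11/8

First find y, the probability Player B plays Left, from Player A's indifference between Top and Bottom: 1.5y + (1−y) = 3y − 3.5(1−y), giving y = 3/4.
Since Player A is indifferent in equilibrium, Player A's expected payoff equals the payoff from either row against (3/4, 1/4). Using Top: 1.5(3/4) + (1/4) = 11/8.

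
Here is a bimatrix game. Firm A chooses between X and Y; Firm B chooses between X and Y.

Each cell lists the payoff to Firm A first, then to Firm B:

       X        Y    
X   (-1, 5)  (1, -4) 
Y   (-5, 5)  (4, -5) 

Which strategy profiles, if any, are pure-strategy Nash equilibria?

(X, X)

(X, X): Firm A gets -1 ≥ -5 from Y, and Firm B gets 5 ≥ -4 from Y — Nash equilibrium.
(X, Y): Firm A prefers Y (4 > 1); Firm B prefers X (5 > -4) — not an equilibrium.
(Y, X): Firm A prefers X (-1 > -5) — not an equilibrium.
(Y, Y): Firm B prefers X (5 > -5) — not an equilibrium.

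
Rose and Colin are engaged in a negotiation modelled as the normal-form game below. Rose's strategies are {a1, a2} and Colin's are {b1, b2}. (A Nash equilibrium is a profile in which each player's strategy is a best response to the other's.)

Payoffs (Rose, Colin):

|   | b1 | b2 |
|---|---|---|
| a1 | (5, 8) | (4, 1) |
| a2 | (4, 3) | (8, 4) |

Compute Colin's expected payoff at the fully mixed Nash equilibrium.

29/8

First find x, the probability Rose plays a1, from Colin's indifference between b1 and b2: 8x + 3(1−x) = x + 4(1−x), giving x = 1/8.
Since Colin is indifferent in equilibrium, Colin's expected payoff equals the payoff from either column against (1/8, 7/8). Using b1: 8(1/8) + 3(7/8) = 29/8.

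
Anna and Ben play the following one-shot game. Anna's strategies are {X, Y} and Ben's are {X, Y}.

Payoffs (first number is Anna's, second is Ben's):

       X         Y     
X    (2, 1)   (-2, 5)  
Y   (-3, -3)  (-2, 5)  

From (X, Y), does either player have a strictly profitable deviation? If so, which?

Neither

Anna at (X, Y) earns -2; deviating to Y yields -2 — not better.
Ben earns 5; deviating to X yields 1 — not better.
Neither player can strictly improve; the profile is a Nash equilibrium.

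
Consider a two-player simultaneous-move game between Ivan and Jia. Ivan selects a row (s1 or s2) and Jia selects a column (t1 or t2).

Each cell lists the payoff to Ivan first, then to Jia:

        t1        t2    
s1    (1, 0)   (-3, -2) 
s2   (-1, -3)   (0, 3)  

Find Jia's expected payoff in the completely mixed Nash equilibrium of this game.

First find x, the probability Ivan plays s1, from Jia's indifference between t1 and t2: −3(1−x) = −2x + 3(1−x), giving x = 3/4.
Since Jia is indifferent in equilibrium, Jia's expected payoff equals the payoff from either column against (3/4, 1/4). Using t1: −3(1/4) = -3/4.

-3/4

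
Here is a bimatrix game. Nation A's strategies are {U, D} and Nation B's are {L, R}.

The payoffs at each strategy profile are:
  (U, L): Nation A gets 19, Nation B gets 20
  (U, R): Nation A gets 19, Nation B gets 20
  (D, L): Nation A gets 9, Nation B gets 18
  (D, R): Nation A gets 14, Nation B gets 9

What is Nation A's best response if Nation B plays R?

Against R, Nation A earns 19 from U and 14 from D.
So U is the best response.

U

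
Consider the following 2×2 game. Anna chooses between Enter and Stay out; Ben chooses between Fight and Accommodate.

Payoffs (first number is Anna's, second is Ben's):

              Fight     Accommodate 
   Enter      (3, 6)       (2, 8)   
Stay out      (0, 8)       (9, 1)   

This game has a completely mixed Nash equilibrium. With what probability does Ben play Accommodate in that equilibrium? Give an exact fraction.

3/10

Let y be the probability that Ben plays Fight. In a completely mixed equilibrium, Anna must be indifferent between Enter and Stay out.
Anna's expected payoff from Enter is 3y + 2(1−y); from Stay out it is 9(1−y).
Setting these equal: y + 2 = −9y + 9, so y = 7/10.
Therefore Ben plays Accommodate with probability 1 − 7/10 = 3/10.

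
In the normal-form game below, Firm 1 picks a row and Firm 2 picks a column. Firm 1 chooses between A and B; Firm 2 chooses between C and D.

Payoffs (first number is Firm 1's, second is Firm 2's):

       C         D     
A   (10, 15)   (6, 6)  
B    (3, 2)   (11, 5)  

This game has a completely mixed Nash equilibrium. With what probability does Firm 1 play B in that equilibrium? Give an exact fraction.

3/4

Let x be the probability that Firm 1 plays A. In a completely mixed equilibrium, Firm 2 must be indifferent between C and D.
Firm 2's expected payoff from C is 15x + 2(1−x); from D it is 6x + 5(1−x).
Setting these equal: 13x + 2 = x + 5, so x = 1/4.
Therefore Firm 1 plays B with probability 1 − 1/4 = 3/4.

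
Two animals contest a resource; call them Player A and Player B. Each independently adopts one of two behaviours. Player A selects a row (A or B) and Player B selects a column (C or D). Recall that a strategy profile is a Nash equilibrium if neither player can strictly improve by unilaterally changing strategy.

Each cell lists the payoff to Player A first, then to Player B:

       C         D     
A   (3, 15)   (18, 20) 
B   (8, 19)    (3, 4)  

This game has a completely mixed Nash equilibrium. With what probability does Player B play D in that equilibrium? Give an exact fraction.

Let c be the probability that Player B plays C. In a completely mixed equilibrium, Player A must be indifferent between A and B.
Player A's expected payoff from A is 3c + 18(1−c); from B it is 8c + 3(1−c).
Setting these equal: −15c + 18 = 5c + 3, so c = 3/4.
Therefore Player B plays D with probability 1 − 3/4 = 1/4.

1/4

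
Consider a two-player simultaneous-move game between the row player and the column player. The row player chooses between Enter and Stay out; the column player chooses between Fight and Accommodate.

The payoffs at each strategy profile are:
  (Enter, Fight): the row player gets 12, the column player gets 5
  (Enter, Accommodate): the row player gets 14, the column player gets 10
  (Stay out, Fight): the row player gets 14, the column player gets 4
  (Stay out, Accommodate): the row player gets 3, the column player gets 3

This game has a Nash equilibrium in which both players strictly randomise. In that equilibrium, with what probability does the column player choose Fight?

Let c be the probability that the column player plays Fight. In a completely mixed equilibrium, the row player must be indifferent between Enter and Stay out.
The row player's expected payoff from Enter is 12c + 14(1−c); from Stay out it is 14c + 3(1−c).
Setting these equal: −2c + 14 = 11c + 3, so c = 11/13.

11/13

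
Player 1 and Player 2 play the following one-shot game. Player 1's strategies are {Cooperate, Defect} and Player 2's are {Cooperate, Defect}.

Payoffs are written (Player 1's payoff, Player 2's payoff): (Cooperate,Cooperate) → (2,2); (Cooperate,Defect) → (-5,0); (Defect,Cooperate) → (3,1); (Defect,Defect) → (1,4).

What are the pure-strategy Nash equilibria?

(Cooperate, Cooperate): Player 1 prefers Defect (3 > 2) — not an equilibrium.
(Cooperate, Defect): Player 1 prefers Defect (1 > -5); Player 2 prefers Cooperate (2 > 0) — not an equilibrium.
(Defect, Cooperate): Player 2 prefers Defect (4 > 1) — not an equilibrium.
(Defect, Defect): Player 1 gets 1 ≥ -5 from Cooperate, and Player 2 gets 4 ≥ 1 from Cooperate — Nash equilibrium.

(Defect, Defect)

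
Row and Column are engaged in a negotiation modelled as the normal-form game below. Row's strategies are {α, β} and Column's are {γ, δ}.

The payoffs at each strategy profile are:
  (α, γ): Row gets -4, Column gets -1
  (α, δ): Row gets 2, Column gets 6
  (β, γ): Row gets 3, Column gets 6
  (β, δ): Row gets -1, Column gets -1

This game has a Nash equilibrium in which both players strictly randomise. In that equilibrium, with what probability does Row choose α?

1/2

Let p be the probability that Row plays α. In a completely mixed equilibrium, Column must be indifferent between γ and δ.
Column's expected payoff from γ is −p + 6(1−p); from δ it is 6p − (1−p).
Setting these equal: −7p + 6 = 7p − 1, so p = 1/2.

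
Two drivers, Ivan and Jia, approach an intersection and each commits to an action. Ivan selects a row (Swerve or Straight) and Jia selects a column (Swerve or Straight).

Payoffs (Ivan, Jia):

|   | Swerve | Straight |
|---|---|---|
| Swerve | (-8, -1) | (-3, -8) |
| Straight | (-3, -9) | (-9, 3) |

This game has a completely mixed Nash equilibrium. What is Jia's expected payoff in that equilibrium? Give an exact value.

-75/19

First find x, the probability Ivan plays Swerve, from Jia's indifference between Swerve and Straight: −x − 9(1−x) = −8x + 3(1−x), giving x = 12/19.
Since Jia is indifferent in equilibrium, Jia's expected payoff equals the payoff from either column against (12/19, 7/19). Using Swerve: −(12/19) − 9(7/19) = -75/19.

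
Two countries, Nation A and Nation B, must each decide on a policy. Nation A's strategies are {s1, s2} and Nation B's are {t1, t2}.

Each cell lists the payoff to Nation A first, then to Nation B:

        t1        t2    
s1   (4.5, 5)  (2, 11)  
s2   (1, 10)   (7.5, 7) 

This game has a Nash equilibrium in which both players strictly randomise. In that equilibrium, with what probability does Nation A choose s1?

Let x be the probability that Nation A plays s1. In a completely mixed equilibrium, Nation B must be indifferent between t1 and t2.
Nation B's expected payoff from t1 is 5x + 10(1−x); from t2 it is 11x + 7(1−x).
Setting these equal: −5x + 10 = 4x + 7, so x = 1/3.

1/3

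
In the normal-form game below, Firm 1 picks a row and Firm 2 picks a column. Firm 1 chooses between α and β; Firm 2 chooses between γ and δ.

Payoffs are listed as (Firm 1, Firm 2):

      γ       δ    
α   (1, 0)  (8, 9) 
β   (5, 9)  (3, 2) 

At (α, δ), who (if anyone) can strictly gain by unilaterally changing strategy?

Firm 1 at (α, δ) earns 8; deviating to β yields 3 — not better.
Firm 2 earns 9; deviating to γ yields 0 — not better.
Neither player can strictly improve; the profile is a Nash equilibrium.

Neither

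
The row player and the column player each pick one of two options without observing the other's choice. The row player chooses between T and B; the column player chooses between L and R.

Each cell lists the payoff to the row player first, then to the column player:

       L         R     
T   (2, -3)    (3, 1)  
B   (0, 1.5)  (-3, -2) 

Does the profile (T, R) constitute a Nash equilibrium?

Yes

At (T, R), the row player earns 3; switching to B would give -3, so the row player has no profitable deviation.
The column player earns 1; switching to L would give -3, so the column player has no profitable deviation.
Neither player can gain by a unilateral deviation, so this profile is a Nash equilibrium.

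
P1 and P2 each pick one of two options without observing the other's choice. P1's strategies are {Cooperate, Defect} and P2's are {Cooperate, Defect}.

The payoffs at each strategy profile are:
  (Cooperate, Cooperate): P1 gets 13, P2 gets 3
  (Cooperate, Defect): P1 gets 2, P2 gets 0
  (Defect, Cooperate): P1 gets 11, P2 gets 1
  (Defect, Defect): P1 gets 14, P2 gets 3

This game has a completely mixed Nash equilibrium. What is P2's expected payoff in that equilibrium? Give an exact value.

First find x, the probability P1 plays Cooperate, from P2's indifference between Cooperate and Defect: 3x + (1−x) = 3(1−x), giving x = 2/5.
Since P2 is indifferent in equilibrium, P2's expected payoff equals the payoff from either column against (2/5, 3/5). Using Cooperate: 3(2/5) + (3/5) = 9/5.

9/5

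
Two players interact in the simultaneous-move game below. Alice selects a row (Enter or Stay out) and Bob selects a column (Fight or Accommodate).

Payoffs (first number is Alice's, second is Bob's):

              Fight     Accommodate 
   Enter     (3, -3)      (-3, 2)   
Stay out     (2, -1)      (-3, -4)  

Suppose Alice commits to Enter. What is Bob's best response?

Against Enter, Bob earns -3 from Fight and 2 from Accommodate.
So Accommodate is the best response.

Accommodate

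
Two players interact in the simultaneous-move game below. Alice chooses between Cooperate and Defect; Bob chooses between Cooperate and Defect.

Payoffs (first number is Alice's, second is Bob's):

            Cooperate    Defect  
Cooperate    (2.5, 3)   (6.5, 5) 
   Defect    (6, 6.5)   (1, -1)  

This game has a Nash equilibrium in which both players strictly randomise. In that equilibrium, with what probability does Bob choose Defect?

7/18

Let y be the probability that Bob plays Cooperate. In a completely mixed equilibrium, Alice must be indifferent between Cooperate and Defect.
Alice's expected payoff from Cooperate is 2.5y + 6.5(1−y); from Defect it is 6y + (1−y).
Setting these equal: −4y + 6.5 = 5y + 1, so y = 11/18.
Therefore Bob plays Defect with probability 1 − 11/18 = 7/18.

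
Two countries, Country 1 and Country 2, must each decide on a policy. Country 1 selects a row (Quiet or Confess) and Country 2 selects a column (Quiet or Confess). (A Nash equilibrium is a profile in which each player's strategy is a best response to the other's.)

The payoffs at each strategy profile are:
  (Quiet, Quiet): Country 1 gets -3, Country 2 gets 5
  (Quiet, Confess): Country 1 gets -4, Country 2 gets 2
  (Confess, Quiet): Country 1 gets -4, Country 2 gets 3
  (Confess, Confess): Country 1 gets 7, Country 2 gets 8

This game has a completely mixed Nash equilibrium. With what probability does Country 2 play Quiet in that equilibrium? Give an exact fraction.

Let q be the probability that Country 2 plays Quiet. In a completely mixed equilibrium, Country 1 must be indifferent between Quiet and Confess.
Country 1's expected payoff from Quiet is −3q − 4(1−q); from Confess it is −4q + 7(1−q).
Setting these equal: q − 4 = −11q + 7, so q = 11/12.

11/12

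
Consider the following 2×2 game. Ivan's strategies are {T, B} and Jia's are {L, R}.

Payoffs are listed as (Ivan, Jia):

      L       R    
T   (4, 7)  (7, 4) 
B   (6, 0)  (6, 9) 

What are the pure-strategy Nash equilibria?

(T, L): Ivan prefers B (6 > 4) — not an equilibrium.
(T, R): Jia prefers L (7 > 4) — not an equilibrium.
(B, L): Jia prefers R (9 > 0) — not an equilibrium.
(B, R): Ivan prefers T (7 > 6) — not an equilibrium.

none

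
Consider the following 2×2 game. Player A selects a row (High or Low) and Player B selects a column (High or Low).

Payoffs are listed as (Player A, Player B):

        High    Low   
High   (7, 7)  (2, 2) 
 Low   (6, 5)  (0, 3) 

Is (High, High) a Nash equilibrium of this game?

At (High, High), Player A earns 7; switching to Low would give 6, so Player A has no profitable deviation.
Player B earns 7; switching to Low would give 2, so Player B has no profitable deviation.
Neither player can gain by a unilateral deviation, so this profile is a Nash equilibrium.

Yes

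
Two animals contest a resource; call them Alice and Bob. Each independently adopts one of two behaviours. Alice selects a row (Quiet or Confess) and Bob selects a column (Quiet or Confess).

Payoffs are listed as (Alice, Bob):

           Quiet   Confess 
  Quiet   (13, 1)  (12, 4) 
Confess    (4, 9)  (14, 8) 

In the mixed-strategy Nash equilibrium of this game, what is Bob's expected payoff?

7

First find x, the probability Alice plays Quiet, from Bob's indifference between Quiet and Confess: x + 9(1−x) = 4x + 8(1−x), giving x = 1/4.
Since Bob is indifferent in equilibrium, Bob's expected payoff equals the payoff from either column against (1/4, 3/4). Using Quiet: (1/4) + 9(3/4) = 7.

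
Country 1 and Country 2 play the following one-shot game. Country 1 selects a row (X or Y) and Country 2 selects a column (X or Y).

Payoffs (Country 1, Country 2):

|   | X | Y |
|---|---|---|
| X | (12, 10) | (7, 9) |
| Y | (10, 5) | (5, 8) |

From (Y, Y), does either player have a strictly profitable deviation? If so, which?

Country 1 at (Y, Y) earns 5; deviating to X yields 7 — a strict improvement.
Country 2 earns 8; deviating to X yields 5 — not better.
Only Country 1 has a strictly profitable deviation.

Country 1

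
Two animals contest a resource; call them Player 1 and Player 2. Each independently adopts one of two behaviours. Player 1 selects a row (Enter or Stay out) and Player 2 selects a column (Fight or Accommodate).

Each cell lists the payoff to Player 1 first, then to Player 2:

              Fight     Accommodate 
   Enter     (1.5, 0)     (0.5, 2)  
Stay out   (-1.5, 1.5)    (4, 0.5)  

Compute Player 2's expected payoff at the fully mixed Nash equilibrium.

First find x, the probability Player 1 plays Enter, from Player 2's indifference between Fight and Accommodate: 1.5(1−x) = 2x + 0.5(1−x), giving x = 1/3.
Since Player 2 is indifferent in equilibrium, Player 2's expected payoff equals the payoff from either column against (1/3, 2/3). Using Fight: 1.5(2/3) = 1.

1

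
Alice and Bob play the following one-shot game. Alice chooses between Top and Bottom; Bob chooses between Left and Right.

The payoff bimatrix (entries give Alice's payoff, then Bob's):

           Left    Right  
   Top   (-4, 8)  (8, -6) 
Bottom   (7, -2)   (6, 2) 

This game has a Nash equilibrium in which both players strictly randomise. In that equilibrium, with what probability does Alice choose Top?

2/9

Let r be the probability that Alice plays Top. In a completely mixed equilibrium, Bob must be indifferent between Left and Right.
Bob's expected payoff from Left is 8r − 2(1−r); from Right it is −6r + 2(1−r).
Setting these equal: 10r − 2 = −8r + 2, so r = 2/9.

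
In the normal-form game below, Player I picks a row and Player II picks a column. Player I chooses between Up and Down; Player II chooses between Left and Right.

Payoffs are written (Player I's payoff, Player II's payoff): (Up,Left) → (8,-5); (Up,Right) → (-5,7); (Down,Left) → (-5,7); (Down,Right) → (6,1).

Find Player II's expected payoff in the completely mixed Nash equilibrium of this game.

First find x, the probability Player I plays Up, from Player II's indifference between Left and Right: −5x + 7(1−x) = 7x + (1−x), giving x = 1/3.
Since Player II is indifferent in equilibrium, Player II's expected payoff equals the payoff from either column against (1/3, 2/3). Using Left: −5(1/3) + 7(2/3) = 3.

3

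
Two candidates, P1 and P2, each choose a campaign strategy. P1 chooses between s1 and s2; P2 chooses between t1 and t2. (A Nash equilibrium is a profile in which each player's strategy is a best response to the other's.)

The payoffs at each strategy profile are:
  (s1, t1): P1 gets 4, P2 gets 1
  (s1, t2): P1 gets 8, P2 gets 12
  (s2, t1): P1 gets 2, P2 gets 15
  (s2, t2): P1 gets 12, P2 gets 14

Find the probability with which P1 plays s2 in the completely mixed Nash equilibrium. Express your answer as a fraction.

11/12

Let p be the probability that P1 plays s1. In a completely mixed equilibrium, P2 must be indifferent between t1 and t2.
P2's expected payoff from t1 is p + 15(1−p); from t2 it is 12p + 14(1−p).
Setting these equal: −14p + 15 = −2p + 14, so p = 1/12.
Therefore P1 plays s2 with probability 1 − 1/12 = 11/12.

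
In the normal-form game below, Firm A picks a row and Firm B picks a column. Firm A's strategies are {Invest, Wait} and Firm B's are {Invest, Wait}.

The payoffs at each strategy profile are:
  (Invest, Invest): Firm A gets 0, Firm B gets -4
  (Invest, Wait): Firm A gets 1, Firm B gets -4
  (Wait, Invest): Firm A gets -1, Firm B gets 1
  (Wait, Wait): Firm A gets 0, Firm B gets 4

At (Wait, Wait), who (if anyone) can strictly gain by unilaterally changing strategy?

Firm A at (Wait, Wait) earns 0; deviating to Invest yields 1 — a strict improvement.
Firm B earns 4; deviating to Invest yields 1 — not better.
Only Firm A has a strictly profitable deviation.

Firm A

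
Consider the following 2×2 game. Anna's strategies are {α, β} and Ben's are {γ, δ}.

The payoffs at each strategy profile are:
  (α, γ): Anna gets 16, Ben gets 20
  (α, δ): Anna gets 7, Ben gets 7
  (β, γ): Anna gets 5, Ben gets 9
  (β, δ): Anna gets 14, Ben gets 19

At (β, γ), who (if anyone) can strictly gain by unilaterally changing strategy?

Anna at (β, γ) earns 5; deviating to α yields 16 — a strict improvement.
Ben earns 9; deviating to δ yields 19 — a strict improvement.
Both Anna and Ben have strictly profitable deviations.

Both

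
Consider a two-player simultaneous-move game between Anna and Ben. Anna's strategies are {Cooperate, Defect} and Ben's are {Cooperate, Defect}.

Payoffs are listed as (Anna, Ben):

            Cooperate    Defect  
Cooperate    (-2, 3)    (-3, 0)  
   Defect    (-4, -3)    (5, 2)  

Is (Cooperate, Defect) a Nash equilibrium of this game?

No

At (Cooperate, Defect), Anna earns -3; switching to Defect would give 5, so Anna would deviate.
Ben earns 0; switching to Cooperate would give 3, so Ben would deviate.
Since at least one player can profitably deviate, this is not a Nash equilibrium.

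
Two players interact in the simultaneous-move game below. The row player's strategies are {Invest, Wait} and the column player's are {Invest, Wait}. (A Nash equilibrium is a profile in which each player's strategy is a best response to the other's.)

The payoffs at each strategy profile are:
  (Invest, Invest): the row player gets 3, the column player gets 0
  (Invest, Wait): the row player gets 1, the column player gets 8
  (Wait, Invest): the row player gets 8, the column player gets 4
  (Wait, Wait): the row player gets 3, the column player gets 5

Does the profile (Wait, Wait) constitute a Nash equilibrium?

Yes

At (Wait, Wait), the row player earns 3; switching to Invest would give 1, so the row player has no profitable deviation.
The column player earns 5; switching to Invest would give 4, so the column player has no profitable deviation.
Neither player can gain by a unilateral deviation, so this profile is a Nash equilibrium.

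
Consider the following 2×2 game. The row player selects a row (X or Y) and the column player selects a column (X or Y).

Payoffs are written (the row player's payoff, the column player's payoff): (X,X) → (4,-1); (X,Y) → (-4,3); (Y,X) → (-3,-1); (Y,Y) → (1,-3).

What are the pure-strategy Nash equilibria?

none

(X, X): the column player prefers Y (3 > -1) — not an equilibrium.
(X, Y): the row player prefers Y (1 > -4) — not an equilibrium.
(Y, X): the row player prefers X (4 > -3) — not an equilibrium.
(Y, Y): the column player prefers X (-1 > -3) — not an equilibrium.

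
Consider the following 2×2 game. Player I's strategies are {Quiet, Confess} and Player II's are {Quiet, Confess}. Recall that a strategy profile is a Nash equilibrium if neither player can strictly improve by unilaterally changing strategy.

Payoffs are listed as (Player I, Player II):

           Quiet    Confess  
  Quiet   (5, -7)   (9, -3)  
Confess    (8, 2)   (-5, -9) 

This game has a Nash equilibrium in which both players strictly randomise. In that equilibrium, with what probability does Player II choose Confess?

Let c be the probability that Player II plays Quiet. In a completely mixed equilibrium, Player I must be indifferent between Quiet and Confess.
Player I's expected payoff from Quiet is 5c + 9(1−c); from Confess it is 8c − 5(1−c).
Setting these equal: −4c + 9 = 13c − 5, so c = 14/17.
Therefore Player II plays Confess with probability 1 − 14/17 = 3/17.

3/17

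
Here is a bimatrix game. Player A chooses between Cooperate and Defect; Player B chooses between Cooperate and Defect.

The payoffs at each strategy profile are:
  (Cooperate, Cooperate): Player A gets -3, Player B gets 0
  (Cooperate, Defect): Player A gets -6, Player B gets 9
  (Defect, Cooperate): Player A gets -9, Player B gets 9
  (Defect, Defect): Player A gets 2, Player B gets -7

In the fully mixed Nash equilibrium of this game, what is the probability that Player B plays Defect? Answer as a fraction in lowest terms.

3/7

Let q be the probability that Player B plays Cooperate. In a completely mixed equilibrium, Player A must be indifferent between Cooperate and Defect.
Player A's expected payoff from Cooperate is −3q − 6(1−q); from Defect it is −9q + 2(1−q).
Setting these equal: 3q − 6 = −11q + 2, so q = 4/7.
Therefore Player B plays Defect with probability 1 − 4/7 = 3/7.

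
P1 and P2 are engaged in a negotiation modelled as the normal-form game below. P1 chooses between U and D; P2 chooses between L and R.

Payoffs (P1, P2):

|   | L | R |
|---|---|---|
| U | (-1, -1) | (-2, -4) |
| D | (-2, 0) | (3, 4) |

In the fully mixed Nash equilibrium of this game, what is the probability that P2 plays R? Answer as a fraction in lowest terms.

Let c be the probability that P2 plays L. In a completely mixed equilibrium, P1 must be indifferent between U and D.
P1's expected payoff from U is −c − 2(1−c); from D it is −2c + 3(1−c).
Setting these equal: c − 2 = −5c + 3, so c = 5/6.
Therefore P2 plays R with probability 1 − 5/6 = 1/6.

1/6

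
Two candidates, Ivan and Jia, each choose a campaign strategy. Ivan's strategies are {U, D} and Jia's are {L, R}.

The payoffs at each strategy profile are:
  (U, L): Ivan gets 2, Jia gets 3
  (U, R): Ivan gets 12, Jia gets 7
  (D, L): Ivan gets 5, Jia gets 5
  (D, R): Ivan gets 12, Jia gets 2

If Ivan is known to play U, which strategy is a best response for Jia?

R

Against U, Jia earns 3 from L and 7 from R.
So R is the best response.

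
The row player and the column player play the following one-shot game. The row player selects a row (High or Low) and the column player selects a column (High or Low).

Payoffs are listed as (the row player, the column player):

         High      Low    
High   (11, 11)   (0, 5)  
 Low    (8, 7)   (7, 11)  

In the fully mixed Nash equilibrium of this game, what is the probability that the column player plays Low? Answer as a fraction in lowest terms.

3/10

Let c be the probability that the column player plays High. In a completely mixed equilibrium, the row player must be indifferent between High and Low.
The row player's expected payoff from High is 11c; from Low it is 8c + 7(1−c).
Setting these equal: 11c = c + 7, so c = 7/10.
Therefore the column player plays Low with probability 1 − 7/10 = 3/10.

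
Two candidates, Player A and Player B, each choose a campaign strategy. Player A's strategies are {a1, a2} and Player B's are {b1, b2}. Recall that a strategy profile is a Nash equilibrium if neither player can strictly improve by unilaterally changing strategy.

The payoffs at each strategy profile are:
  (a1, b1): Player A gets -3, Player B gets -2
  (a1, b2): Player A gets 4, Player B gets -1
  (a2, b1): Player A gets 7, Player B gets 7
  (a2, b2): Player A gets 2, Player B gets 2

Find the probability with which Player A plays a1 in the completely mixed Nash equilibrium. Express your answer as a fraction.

Let x be the probability that Player A plays a1. In a completely mixed equilibrium, Player B must be indifferent between b1 and b2.
Player B's expected payoff from b1 is −2x + 7(1−x); from b2 it is −x + 2(1−x).
Setting these equal: −9x + 7 = −3x + 2, so x = 5/6.

5/6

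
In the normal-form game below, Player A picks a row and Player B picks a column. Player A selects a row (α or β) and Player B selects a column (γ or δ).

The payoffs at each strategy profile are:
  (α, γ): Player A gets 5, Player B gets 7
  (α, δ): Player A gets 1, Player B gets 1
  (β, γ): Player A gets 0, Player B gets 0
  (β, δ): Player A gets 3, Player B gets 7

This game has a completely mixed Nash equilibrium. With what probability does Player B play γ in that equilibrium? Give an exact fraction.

2/7

Let q be the probability that Player B plays γ. In a completely mixed equilibrium, Player A must be indifferent between α and β.
Player A's expected payoff from α is 5q + (1−q); from β it is 3(1−q).
Setting these equal: 4q + 1 = −3q + 3, so q = 2/7.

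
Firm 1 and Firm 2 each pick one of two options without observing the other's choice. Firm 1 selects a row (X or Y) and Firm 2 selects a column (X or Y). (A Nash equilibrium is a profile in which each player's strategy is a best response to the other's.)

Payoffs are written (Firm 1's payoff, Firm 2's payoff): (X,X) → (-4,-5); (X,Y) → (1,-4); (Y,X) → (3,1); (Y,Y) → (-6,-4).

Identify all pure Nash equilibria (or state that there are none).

(X, Y) and (Y, X)

(X, X): Firm 1 prefers Y (3 > -4); Firm 2 prefers Y (-4 > -5) — not an equilibrium.
(X, Y): Firm 1 gets 1 ≥ -6 from Y, and Firm 2 gets -4 ≥ -5 from X — Nash equilibrium.
(Y, X): Firm 1 gets 3 ≥ -4 from X, and Firm 2 gets 1 ≥ -4 from Y — Nash equilibrium.
(Y, Y): Firm 1 prefers X (1 > -6); Firm 2 prefers X (1 > -4) — not an equilibrium.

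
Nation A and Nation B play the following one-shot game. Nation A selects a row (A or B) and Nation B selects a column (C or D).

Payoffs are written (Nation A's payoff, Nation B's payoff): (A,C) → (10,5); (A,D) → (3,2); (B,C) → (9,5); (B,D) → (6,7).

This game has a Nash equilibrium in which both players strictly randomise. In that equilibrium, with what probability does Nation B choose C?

3/4

Let c be the probability that Nation B plays C. In a completely mixed equilibrium, Nation A must be indifferent between A and B.
Nation A's expected payoff from A is 10c + 3(1−c); from B it is 9c + 6(1−c).
Setting these equal: 7c + 3 = 3c + 6, so c = 3/4.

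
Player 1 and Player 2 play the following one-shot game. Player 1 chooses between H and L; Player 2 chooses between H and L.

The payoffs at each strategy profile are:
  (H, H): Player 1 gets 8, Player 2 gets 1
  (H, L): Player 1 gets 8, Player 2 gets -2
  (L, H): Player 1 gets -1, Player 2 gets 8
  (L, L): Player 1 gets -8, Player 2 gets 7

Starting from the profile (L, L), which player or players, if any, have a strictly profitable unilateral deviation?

Player 1 at (L, L) earns -8; deviating to H yields 8 — a strict improvement.
Player 2 earns 7; deviating to H yields 8 — a strict improvement.
Both Player 1 and Player 2 have strictly profitable deviations.

Both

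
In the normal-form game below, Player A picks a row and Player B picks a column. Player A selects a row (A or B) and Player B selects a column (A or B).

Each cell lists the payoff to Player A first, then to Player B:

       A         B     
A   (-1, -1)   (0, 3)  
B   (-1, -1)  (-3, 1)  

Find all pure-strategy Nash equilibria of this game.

(A, A): Player B prefers B (3 > -1) — not an equilibrium.
(A, B): Player A gets 0 ≥ -3 from B, and Player B gets 3 ≥ -1 from A — Nash equilibrium.
(B, A): Player B prefers B (1 > -1) — not an equilibrium.
(B, B): Player A prefers A (0 > -3) — not an equilibrium.

(A, B)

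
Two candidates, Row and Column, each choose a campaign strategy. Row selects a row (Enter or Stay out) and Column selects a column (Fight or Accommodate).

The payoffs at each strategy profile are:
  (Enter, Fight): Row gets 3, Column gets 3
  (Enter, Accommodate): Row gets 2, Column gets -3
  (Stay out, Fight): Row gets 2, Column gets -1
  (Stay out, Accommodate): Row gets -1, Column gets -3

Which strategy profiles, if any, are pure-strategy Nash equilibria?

(Enter, Fight)

(Enter, Fight): Row gets 3 ≥ 2 from Stay out, and Column gets 3 ≥ -3 from Accommodate — Nash equilibrium.
(Enter, Accommodate): Column prefers Fight (3 > -3) — not an equilibrium.
(Stay out, Fight): Row prefers Enter (3 > 2) — not an equilibrium.
(Stay out, Accommodate): Row prefers Enter (2 > -1); Column prefers Fight (-1 > -3) — not an equilibrium.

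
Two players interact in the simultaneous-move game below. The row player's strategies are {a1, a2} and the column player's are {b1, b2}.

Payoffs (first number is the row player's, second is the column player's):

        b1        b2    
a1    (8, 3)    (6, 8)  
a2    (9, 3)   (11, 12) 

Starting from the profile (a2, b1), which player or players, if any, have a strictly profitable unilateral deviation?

The column player

The row player at (a2, b1) earns 9; deviating to a1 yields 8 — not better.
The column player earns 3; deviating to b2 yields 12 — a strict improvement.
Only the column player has a strictly profitable deviation.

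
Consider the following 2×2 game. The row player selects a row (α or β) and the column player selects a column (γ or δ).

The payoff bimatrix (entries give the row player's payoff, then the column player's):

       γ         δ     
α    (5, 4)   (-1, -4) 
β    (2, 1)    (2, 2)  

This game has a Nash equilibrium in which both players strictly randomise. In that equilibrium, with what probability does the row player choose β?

Let p be the probability that the row player plays α. In a completely mixed equilibrium, the column player must be indifferent between γ and δ.
The column player's expected payoff from γ is 4p + (1−p); from δ it is −4p + 2(1−p).
Setting these equal: 3p + 1 = −6p + 2, so p = 1/9.
Therefore the row player plays β with probability 1 − 1/9 = 8/9.

8/9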